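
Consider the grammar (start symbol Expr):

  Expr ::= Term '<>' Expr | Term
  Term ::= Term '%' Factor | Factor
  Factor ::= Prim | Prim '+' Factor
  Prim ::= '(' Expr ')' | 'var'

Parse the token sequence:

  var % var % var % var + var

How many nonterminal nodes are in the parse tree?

15

[Expr [Term [Term [Term [Term [Factor [Prim var]]] % [Factor [Prim var]]] % [Factor [Prim var]]] % [Factor [Prim var] + [Factor [Prim var]]]]]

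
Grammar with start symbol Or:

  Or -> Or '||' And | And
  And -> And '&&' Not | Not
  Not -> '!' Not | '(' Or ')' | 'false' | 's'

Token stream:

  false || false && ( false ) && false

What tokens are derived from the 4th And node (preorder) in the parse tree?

[Or [Or [And [Not false]]] || [And [And [And [Not false]] && [Not ( [Or [And [Not false]]] )]] && [Not false]]]

false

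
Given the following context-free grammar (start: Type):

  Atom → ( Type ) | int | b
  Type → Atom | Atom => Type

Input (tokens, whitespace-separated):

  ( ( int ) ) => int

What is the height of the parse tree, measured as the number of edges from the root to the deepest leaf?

[Type [Atom ( [Type [Atom ( [Type [Atom int]] )]] )] => [Type [Atom int]]]

6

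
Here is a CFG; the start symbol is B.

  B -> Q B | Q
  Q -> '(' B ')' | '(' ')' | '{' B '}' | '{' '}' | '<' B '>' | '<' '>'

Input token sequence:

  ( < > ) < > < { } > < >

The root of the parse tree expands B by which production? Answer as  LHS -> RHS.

B -> Q B

[B [Q ( [B [Q < >]] )] [B [Q < >] [B [Q < [B [Q { }]] >] [B [Q < >]]]]]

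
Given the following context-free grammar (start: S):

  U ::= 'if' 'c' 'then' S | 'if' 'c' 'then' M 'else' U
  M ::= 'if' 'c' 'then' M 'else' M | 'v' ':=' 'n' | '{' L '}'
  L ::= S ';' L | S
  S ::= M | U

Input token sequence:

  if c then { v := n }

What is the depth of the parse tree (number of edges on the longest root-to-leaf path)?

7

[S [U if c then [S [M { [L [S [M v := n]]] }]]]]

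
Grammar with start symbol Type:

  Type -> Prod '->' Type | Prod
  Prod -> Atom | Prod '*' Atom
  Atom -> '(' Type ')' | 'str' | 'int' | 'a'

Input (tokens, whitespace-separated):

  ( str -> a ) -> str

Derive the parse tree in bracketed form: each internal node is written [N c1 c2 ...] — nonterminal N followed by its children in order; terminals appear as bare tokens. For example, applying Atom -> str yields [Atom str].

Type
Prod -> Type
Atom -> Type
( Type ) -> Type
( Prod -> Type ) -> Type
( Atom -> Type ) -> Type
( str -> Type ) -> Type
( str -> Prod ) -> Type
( str -> Atom ) -> Type
( str -> a ) -> Type
( str -> a ) -> Prod
( str -> a ) -> Atom
( str -> a ) -> str

[Type [Prod [Atom ( [Type [Prod [Atom str]] -> [Type [Prod [Atom a]]]] )]] -> [Type [Prod [Atom str]]]]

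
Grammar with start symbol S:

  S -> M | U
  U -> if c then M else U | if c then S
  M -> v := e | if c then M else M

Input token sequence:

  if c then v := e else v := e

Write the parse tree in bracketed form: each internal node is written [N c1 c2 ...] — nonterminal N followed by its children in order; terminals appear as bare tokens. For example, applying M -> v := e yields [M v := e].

S
M
if c then M else M
if c then v := e else M
if c then v := e else v := e

[S [M if c then [M v := e] else [M v := e]]]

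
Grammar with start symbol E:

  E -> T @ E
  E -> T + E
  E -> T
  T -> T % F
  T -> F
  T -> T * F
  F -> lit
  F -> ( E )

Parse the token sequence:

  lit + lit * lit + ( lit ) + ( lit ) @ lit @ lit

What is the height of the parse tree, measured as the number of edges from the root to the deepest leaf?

9

[E [T [F lit]] + [E [T [T [F lit]] * [F lit]] + [E [T [F ( [E [T [F lit]]] )]] + [E [T [F ( [E [T [F lit]]] )]] @ [E [T [F lit]] @ [E [T [F lit]]]]]]]]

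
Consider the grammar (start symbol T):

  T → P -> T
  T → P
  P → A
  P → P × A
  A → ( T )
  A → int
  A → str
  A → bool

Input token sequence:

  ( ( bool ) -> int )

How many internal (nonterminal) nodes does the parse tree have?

12

[T [P [A ( [T [P [A ( [T [P [A bool]]] )]] -> [T [P [A int]]]] )]]]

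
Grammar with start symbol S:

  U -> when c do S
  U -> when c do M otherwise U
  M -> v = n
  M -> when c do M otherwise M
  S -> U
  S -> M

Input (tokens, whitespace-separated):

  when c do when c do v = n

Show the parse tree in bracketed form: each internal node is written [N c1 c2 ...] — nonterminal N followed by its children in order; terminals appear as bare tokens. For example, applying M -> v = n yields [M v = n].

S
U
when c do S
when c do U
when c do when c do S
when c do when c do M
when c do when c do v = n

[S [U when c do [S [U when c do [S [M v = n]]]]]]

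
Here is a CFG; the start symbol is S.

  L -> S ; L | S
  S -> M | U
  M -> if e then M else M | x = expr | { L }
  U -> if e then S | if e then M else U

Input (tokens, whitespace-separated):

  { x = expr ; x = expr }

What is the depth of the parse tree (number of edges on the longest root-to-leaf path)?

6

[S [M { [L [S [M x = expr]] ; [L [S [M x = expr]]]] }]]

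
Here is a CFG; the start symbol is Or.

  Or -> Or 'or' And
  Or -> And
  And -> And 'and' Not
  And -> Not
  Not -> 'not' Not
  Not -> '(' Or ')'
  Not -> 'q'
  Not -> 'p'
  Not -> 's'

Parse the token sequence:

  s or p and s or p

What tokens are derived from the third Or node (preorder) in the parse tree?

s

[Or [Or [Or [And [Not s]]] or [And [And [Not p]] and [Not s]]] or [And [Not p]]]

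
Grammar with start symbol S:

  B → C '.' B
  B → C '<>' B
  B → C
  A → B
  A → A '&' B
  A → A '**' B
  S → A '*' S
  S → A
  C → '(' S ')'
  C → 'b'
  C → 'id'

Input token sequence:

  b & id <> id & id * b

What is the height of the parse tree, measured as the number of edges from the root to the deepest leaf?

[S [A [A [A [B [C b]]] & [B [C id] <> [B [C id]]]] & [B [C id]]] * [S [A [B [C b]]]]]

6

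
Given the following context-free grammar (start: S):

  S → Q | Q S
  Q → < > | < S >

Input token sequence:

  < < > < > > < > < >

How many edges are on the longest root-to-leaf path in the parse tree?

5

[S [Q < [S [Q < >] [S [Q < >]]] >] [S [Q < >] [S [Q < >]]]]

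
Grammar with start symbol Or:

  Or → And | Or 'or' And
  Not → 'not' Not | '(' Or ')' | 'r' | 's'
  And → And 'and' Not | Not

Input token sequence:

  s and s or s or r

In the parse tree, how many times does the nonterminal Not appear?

4

[Or [Or [Or [And [And [Not s]] and [Not s]]] or [And [Not s]]] or [And [Not r]]]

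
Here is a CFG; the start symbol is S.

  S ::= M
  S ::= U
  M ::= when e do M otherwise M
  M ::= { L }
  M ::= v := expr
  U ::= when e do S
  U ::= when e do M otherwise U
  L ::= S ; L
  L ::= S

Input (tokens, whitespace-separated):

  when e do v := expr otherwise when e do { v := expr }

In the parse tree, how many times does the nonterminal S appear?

3

[S [U when e do [M v := expr] otherwise [U when e do [S [M { [L [S [M v := expr]]] }]]]]]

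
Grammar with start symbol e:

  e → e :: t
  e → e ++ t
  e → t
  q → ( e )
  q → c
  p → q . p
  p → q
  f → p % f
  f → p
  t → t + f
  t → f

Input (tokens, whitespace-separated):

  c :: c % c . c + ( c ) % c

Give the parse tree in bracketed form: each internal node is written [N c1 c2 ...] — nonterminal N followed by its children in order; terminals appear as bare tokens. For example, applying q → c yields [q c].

[e [e [t [f [p [q c]]]]] :: [t [t [f [p [q c]] % [f [p [q c] . [p [q c]]]]]] + [f [p [q ( [e [t [f [p [q c]]]]] )]] % [f [p [q c]]]]]]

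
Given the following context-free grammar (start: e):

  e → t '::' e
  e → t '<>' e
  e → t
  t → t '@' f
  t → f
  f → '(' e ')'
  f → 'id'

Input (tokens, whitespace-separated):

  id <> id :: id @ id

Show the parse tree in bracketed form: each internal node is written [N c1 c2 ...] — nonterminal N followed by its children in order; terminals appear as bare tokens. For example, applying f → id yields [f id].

[e [t [f id]] <> [e [t [f id]] :: [e [t [t [f id]] @ [f id]]]]]

e
t <> e
f <> e
id <> e
id <> t :: e
id <> f :: e
id <> id :: e
id <> id :: t
id <> id :: t @ f
id <> id :: f @ f
id <> id :: id @ f
id <> id :: id @ id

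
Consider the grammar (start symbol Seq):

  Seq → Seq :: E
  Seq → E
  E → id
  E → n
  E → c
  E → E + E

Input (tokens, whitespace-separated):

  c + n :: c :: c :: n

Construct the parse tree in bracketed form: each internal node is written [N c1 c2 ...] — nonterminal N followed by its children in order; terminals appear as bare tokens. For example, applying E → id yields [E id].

[Seq [Seq [Seq [Seq [E [E c] + [E n]]] :: [E c]] :: [E c]] :: [E n]]

Seq
Seq :: E
Seq :: E :: E
Seq :: E :: E :: E
E :: E :: E :: E
E + E :: E :: E :: E
c + E :: E :: E :: E
c + n :: E :: E :: E
c + n :: c :: E :: E
c + n :: c :: c :: E
c + n :: c :: c :: n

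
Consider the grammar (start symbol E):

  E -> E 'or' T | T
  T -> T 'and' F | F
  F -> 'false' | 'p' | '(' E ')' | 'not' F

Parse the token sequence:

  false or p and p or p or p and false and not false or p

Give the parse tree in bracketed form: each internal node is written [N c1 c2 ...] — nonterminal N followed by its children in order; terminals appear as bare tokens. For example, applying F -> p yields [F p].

E
E or T
E or T or T
E or T or T or T
E or T or T or T or T
T or T or T or T or T
F or T or T or T or T
false or T or T or T or T
false or T and F or T or T or T
false or F and F or T or T or T
false or p and F or T or T or T
false or p and p or T or T or T
false or p and p or F or T or T
false or p and p or p or T or T
false or p and p or p or T and F or T
false or p and p or p or T and F and F or T
false or p and p or p or F and F and F or T
false or p and p or p or p and F and F or T
false or p and p or p or p and false and F or T
false or p and p or p or p and false and not F or T
false or p and p or p or p and false and not false or T
false or p and p or p or p and false and not false or F
false or p and p or p or p and false and not false or p

[E [E [E [E [E [T [F false]]] or [T [T [F p]] and [F p]]] or [T [F p]]] or [T [T [T [F p]] and [F false]] and [F not [F false]]]] or [T [F p]]]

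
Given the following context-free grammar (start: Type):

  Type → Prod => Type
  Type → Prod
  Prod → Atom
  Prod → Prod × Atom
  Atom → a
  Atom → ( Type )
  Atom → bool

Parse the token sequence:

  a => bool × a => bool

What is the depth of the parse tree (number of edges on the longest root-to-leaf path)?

5

[Type [Prod [Atom a]] => [Type [Prod [Prod [Atom bool]] × [Atom a]] => [Type [Prod [Atom bool]]]]]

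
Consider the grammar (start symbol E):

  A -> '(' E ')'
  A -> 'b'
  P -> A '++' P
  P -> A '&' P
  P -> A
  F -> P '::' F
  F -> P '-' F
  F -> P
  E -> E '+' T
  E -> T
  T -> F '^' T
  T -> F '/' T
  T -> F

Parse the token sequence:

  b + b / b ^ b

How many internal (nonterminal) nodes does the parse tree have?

[E [E [T [F [P [A b]]]]] + [T [F [P [A b]]] / [T [F [P [A b]]] ^ [T [F [P [A b]]]]]]]

18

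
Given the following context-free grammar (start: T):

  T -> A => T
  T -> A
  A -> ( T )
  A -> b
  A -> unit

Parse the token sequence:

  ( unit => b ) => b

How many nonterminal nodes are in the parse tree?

[T [A ( [T [A unit] => [T [A b]]] )] => [T [A b]]]

8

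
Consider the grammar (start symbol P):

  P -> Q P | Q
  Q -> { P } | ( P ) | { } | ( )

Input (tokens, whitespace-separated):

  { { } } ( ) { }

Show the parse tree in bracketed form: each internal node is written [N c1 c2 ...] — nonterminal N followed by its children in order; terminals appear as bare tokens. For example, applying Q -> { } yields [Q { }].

[P [Q { [P [Q { }]] }] [P [Q ( )] [P [Q { }]]]]

P
Q P
{ P } P
{ Q } P
{ { } } P
{ { } } Q P
{ { } } ( ) P
{ { } } ( ) Q
{ { } } ( ) { }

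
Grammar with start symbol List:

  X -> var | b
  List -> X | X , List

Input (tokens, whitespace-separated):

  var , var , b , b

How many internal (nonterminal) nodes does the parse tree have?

8

[List [X var] , [List [X var] , [List [X b] , [List [X b]]]]]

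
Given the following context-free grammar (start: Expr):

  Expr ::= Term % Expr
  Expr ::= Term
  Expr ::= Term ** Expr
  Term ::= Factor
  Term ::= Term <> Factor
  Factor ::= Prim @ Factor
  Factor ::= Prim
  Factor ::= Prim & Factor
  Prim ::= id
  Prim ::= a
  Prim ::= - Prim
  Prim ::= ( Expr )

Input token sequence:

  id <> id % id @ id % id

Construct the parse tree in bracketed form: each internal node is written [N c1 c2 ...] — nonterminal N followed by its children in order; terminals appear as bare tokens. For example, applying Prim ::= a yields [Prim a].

[Expr [Term [Term [Factor [Prim id]]] <> [Factor [Prim id]]] % [Expr [Term [Factor [Prim id] @ [Factor [Prim id]]]] % [Expr [Term [Factor [Prim id]]]]]]

Expr
Term % Expr
Term <> Factor % Expr
Factor <> Factor % Expr
Prim <> Factor % Expr
id <> Factor % Expr
id <> Prim % Expr
id <> id % Expr
id <> id % Term % Expr
id <> id % Factor % Expr
id <> id % Prim @ Factor % Expr
id <> id % id @ Factor % Expr
id <> id % id @ Prim % Expr
id <> id % id @ id % Expr
id <> id % id @ id % Term
id <> id % id @ id % Factor
id <> id % id @ id % Prim
id <> id % id @ id % id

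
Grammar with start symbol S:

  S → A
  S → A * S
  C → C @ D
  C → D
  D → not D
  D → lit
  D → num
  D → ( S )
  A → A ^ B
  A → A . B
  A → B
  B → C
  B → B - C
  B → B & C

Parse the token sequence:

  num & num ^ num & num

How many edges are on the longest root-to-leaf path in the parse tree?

7

[S [A [A [B [B [C [D num]]] & [C [D num]]]] ^ [B [B [C [D num]]] & [C [D num]]]]]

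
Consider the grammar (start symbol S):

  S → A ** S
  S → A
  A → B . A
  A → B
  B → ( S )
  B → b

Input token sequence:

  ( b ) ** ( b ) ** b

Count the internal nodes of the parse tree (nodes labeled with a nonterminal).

[S [A [B ( [S [A [B b]]] )]] ** [S [A [B ( [S [A [B b]]] )]] ** [S [A [B b]]]]]

15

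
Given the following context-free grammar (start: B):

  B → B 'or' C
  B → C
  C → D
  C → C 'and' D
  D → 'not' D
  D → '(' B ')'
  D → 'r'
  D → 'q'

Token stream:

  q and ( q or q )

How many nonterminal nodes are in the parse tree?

11

[B [C [C [D q]] and [D ( [B [B [C [D q]]] or [C [D q]]] )]]]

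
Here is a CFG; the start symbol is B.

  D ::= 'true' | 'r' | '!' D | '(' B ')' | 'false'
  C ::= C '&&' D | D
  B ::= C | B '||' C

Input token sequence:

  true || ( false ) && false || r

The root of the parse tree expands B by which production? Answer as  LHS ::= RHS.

[B [B [B [C [D true]]] || [C [C [D ( [B [C [D false]]] )]] && [D false]]] || [C [D r]]]

B ::= B '||' C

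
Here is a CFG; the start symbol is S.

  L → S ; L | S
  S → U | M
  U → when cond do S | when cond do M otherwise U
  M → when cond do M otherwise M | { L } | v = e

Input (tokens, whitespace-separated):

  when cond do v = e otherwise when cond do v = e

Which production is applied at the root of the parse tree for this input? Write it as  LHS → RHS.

S → U

[S [U when cond do [M v = e] otherwise [U when cond do [S [M v = e]]]]]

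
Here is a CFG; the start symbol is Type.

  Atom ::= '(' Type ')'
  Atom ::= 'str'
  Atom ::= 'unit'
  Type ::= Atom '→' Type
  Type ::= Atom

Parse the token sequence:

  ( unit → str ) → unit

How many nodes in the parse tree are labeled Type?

4

[Type [Atom ( [Type [Atom unit] → [Type [Atom str]]] )] → [Type [Atom unit]]]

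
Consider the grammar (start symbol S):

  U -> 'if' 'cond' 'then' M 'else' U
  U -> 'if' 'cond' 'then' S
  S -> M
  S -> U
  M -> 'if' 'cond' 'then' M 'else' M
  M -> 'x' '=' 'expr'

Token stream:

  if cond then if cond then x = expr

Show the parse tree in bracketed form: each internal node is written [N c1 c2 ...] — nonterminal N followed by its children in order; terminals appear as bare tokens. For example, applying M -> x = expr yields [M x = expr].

[S [U if cond then [S [U if cond then [S [M x = expr]]]]]]

S
U
if cond then S
if cond then U
if cond then if cond then S
if cond then if cond then M
if cond then if cond then x = expr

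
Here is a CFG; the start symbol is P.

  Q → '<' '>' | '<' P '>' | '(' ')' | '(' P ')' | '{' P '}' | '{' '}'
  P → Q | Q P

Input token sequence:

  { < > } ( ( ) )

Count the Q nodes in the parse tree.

[P [Q { [P [Q < >]] }] [P [Q ( [P [Q ( )]] )]]]

4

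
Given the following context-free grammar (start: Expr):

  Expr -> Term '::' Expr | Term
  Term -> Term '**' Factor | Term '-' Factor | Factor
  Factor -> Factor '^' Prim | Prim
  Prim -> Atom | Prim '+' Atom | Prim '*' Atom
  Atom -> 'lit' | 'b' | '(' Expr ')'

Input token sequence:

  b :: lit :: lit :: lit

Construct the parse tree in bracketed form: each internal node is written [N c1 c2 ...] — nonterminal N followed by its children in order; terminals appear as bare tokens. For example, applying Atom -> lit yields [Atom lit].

[Expr [Term [Factor [Prim [Atom b]]]] :: [Expr [Term [Factor [Prim [Atom lit]]]] :: [Expr [Term [Factor [Prim [Atom lit]]]] :: [Expr [Term [Factor [Prim [Atom lit]]]]]]]]

Expr
Term :: Expr
Factor :: Expr
Prim :: Expr
Atom :: Expr
b :: Expr
b :: Term :: Expr
b :: Factor :: Expr
b :: Prim :: Expr
b :: Atom :: Expr
b :: lit :: Expr
b :: lit :: Term :: Expr
b :: lit :: Factor :: Expr
b :: lit :: Prim :: Expr
b :: lit :: Atom :: Expr
b :: lit :: lit :: Expr
b :: lit :: lit :: Term
b :: lit :: lit :: Factor
b :: lit :: lit :: Prim
b :: lit :: lit :: Atom
b :: lit :: lit :: lit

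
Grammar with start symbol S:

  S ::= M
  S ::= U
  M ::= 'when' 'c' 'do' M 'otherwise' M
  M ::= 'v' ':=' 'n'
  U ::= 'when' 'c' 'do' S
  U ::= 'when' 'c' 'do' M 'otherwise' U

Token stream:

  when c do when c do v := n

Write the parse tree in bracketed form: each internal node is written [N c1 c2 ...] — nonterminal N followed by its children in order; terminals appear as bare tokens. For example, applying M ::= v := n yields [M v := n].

S
U
when c do S
when c do U
when c do when c do S
when c do when c do M
when c do when c do v := n

[S [U when c do [S [U when c do [S [M v := n]]]]]]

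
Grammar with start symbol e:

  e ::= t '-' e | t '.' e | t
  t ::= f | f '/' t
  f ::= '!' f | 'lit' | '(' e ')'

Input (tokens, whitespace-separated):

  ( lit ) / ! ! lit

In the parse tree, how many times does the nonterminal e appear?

2

[e [t [f ( [e [t [f lit]]] )] / [t [f ! [f ! [f lit]]]]]]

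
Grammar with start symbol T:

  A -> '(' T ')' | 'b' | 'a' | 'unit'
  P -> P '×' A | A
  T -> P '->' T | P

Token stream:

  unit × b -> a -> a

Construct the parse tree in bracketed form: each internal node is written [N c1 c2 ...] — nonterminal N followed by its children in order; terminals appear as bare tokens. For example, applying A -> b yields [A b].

[T [P [P [A unit]] × [A b]] -> [T [P [A a]] -> [T [P [A a]]]]]

T
P -> T
P × A -> T
A × A -> T
unit × A -> T
unit × b -> T
unit × b -> P -> T
unit × b -> A -> T
unit × b -> a -> T
unit × b -> a -> P
unit × b -> a -> A
unit × b -> a -> a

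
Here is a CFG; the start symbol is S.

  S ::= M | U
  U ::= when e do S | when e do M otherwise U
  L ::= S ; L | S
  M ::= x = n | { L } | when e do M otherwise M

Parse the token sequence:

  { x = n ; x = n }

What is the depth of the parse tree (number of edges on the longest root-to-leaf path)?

[S [M { [L [S [M x = n]] ; [L [S [M x = n]]]] }]]

6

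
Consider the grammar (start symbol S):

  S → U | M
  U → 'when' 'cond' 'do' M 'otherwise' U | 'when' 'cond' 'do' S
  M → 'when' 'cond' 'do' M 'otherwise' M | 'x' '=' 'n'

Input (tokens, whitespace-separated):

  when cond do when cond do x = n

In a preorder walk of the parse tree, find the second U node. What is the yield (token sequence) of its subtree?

when cond do x = n

[S [U when cond do [S [U when cond do [S [M x = n]]]]]]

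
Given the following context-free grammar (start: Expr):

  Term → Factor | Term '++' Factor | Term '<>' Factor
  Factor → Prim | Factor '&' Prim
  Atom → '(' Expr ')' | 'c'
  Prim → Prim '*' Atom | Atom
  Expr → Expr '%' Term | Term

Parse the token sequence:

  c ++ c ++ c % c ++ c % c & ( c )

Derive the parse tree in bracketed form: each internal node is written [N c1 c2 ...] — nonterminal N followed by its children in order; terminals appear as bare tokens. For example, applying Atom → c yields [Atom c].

[Expr [Expr [Expr [Term [Term [Term [Factor [Prim [Atom c]]]] ++ [Factor [Prim [Atom c]]]] ++ [Factor [Prim [Atom c]]]]] % [Term [Term [Factor [Prim [Atom c]]]] ++ [Factor [Prim [Atom c]]]]] % [Term [Factor [Factor [Prim [Atom c]]] & [Prim [Atom ( [Expr [Term [Factor [Prim [Atom c]]]]] )]]]]]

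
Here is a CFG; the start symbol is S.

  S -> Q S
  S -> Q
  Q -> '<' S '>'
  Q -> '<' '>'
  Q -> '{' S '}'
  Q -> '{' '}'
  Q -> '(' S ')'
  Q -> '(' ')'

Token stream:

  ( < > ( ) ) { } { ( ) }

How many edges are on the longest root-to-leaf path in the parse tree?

[S [Q ( [S [Q < >] [S [Q ( )]]] )] [S [Q { }] [S [Q { [S [Q ( )]] }]]]]

6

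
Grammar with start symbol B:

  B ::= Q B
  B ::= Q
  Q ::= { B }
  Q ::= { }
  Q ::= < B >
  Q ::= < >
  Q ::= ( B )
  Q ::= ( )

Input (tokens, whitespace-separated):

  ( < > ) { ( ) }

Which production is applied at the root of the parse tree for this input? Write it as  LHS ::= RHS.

[B [Q ( [B [Q < >]] )] [B [Q { [B [Q ( )]] }]]]

B ::= Q B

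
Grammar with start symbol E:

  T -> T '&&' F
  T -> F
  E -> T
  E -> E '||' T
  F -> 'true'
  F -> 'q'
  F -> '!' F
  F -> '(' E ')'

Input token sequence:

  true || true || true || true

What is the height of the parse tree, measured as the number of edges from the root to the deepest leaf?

6

[E [E [E [E [T [F true]]] || [T [F true]]] || [T [F true]]] || [T [F true]]]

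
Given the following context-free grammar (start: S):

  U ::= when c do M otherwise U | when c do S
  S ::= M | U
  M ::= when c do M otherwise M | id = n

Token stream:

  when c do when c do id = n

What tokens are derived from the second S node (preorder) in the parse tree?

[S [U when c do [S [U when c do [S [M id = n]]]]]]

when c do id = n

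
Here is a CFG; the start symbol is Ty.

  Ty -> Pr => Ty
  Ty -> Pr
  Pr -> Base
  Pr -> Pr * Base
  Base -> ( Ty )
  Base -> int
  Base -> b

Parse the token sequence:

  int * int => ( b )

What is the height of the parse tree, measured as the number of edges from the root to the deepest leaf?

[Ty [Pr [Pr [Base int]] * [Base int]] => [Ty [Pr [Base ( [Ty [Pr [Base b]]] )]]]]

7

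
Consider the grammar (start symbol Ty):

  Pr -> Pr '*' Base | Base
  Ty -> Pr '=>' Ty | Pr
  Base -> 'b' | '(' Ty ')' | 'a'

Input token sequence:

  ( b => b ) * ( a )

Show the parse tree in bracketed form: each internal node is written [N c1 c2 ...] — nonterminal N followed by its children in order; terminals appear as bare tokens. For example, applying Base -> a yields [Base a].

[Ty [Pr [Pr [Base ( [Ty [Pr [Base b]] => [Ty [Pr [Base b]]]] )]] * [Base ( [Ty [Pr [Base a]]] )]]]

Ty
Pr
Pr * Base
Base * Base
( Ty ) * Base
( Pr => Ty ) * Base
( Base => Ty ) * Base
( b => Ty ) * Base
( b => Pr ) * Base
( b => Base ) * Base
( b => b ) * Base
( b => b ) * ( Ty )
( b => b ) * ( Pr )
( b => b ) * ( Base )
( b => b ) * ( a )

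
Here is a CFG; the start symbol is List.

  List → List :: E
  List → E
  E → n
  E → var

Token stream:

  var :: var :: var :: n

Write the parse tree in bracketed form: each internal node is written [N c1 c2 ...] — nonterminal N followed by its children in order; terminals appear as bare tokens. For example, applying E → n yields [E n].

List
List :: E
List :: E :: E
List :: E :: E :: E
E :: E :: E :: E
var :: E :: E :: E
var :: var :: E :: E
var :: var :: var :: E
var :: var :: var :: n

[List [List [List [List [E var]] :: [E var]] :: [E var]] :: [E n]]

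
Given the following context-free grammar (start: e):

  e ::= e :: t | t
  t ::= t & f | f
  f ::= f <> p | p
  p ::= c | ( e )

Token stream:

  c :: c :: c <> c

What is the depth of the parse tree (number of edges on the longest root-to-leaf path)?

[e [e [e [t [f [p c]]]] :: [t [f [p c]]]] :: [t [f [f [p c]] <> [p c]]]]

6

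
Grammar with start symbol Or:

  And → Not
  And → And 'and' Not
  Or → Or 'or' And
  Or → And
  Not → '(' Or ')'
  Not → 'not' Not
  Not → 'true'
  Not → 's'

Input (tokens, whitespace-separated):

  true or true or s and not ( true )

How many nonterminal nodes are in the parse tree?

[Or [Or [Or [And [Not true]]] or [And [Not true]]] or [And [And [Not s]] and [Not not [Not ( [Or [And [Not true]]] )]]]]

15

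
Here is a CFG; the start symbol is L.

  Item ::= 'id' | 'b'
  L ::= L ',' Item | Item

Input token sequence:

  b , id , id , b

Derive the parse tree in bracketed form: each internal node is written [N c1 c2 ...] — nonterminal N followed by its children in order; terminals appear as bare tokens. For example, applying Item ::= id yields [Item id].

L
L , Item
L , Item , Item
L , Item , Item , Item
Item , Item , Item , Item
b , Item , Item , Item
b , id , Item , Item
b , id , id , Item
b , id , id , b

[L [L [L [L [Item b]] , [Item id]] , [Item id]] , [Item b]]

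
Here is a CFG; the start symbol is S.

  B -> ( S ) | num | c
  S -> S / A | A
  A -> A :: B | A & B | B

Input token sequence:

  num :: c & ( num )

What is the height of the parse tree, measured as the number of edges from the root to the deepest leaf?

6

[S [A [A [A [B num]] :: [B c]] & [B ( [S [A [B num]]] )]]]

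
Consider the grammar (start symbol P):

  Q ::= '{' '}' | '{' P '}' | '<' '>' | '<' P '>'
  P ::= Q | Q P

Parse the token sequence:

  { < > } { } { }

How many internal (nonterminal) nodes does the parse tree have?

[P [Q { [P [Q < >]] }] [P [Q { }] [P [Q { }]]]]

8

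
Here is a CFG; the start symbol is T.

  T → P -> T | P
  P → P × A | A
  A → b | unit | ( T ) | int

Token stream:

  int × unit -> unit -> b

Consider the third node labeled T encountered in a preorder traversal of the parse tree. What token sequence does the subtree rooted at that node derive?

b

[T [P [P [A int]] × [A unit]] -> [T [P [A unit]] -> [T [P [A b]]]]]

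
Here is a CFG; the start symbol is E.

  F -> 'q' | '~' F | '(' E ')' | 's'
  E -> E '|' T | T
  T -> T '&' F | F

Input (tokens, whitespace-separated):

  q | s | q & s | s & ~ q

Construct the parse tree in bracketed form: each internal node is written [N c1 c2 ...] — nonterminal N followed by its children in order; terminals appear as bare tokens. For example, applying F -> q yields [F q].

[E [E [E [E [T [F q]]] | [T [F s]]] | [T [T [F q]] & [F s]]] | [T [T [F s]] & [F ~ [F q]]]]

E
E | T
E | T | T
E | T | T | T
T | T | T | T
F | T | T | T
q | T | T | T
q | F | T | T
q | s | T | T
q | s | T & F | T
q | s | F & F | T
q | s | q & F | T
q | s | q & s | T
q | s | q & s | T & F
q | s | q & s | F & F
q | s | q & s | s & F
q | s | q & s | s & ~ F
q | s | q & s | s & ~ q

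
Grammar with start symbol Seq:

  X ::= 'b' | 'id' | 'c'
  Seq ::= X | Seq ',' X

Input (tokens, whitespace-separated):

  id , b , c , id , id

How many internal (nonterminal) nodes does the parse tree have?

10

[Seq [Seq [Seq [Seq [Seq [X id]] , [X b]] , [X c]] , [X id]] , [X id]]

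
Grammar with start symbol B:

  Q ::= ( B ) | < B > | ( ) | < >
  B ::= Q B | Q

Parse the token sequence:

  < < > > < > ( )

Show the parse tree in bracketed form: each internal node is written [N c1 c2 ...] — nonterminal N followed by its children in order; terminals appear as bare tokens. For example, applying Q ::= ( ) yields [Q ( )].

B
Q B
< B > B
< Q > B
< < > > B
< < > > Q B
< < > > < > B
< < > > < > Q
< < > > < > ( )

[B [Q < [B [Q < >]] >] [B [Q < >] [B [Q ( )]]]]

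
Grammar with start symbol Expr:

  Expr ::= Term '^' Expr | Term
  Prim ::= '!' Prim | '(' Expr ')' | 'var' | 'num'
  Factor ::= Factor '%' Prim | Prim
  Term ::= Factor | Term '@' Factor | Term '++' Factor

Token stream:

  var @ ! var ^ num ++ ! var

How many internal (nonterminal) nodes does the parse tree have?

16

[Expr [Term [Term [Factor [Prim var]]] @ [Factor [Prim ! [Prim var]]]] ^ [Expr [Term [Term [Factor [Prim num]]] ++ [Factor [Prim ! [Prim var]]]]]]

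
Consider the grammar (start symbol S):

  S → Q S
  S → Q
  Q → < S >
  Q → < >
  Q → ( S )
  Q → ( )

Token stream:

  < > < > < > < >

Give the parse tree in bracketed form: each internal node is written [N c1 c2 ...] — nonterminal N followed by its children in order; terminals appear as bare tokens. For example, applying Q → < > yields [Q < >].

[S [Q < >] [S [Q < >] [S [Q < >] [S [Q < >]]]]]

S
Q S
< > S
< > Q S
< > < > S
< > < > Q S
< > < > < > S
< > < > < > Q
< > < > < > < >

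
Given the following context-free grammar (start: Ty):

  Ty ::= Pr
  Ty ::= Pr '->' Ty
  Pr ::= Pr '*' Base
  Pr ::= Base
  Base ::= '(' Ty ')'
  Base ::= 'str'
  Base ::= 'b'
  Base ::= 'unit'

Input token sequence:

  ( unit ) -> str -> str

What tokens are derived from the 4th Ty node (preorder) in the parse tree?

str

[Ty [Pr [Base ( [Ty [Pr [Base unit]]] )]] -> [Ty [Pr [Base str]] -> [Ty [Pr [Base str]]]]]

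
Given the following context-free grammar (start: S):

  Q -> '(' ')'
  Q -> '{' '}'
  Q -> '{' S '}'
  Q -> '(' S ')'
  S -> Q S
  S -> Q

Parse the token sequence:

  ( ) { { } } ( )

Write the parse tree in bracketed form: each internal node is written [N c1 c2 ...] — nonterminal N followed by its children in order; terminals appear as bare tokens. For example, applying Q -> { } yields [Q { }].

S
Q S
( ) S
( ) Q S
( ) { S } S
( ) { Q } S
( ) { { } } S
( ) { { } } Q
( ) { { } } ( )

[S [Q ( )] [S [Q { [S [Q { }]] }] [S [Q ( )]]]]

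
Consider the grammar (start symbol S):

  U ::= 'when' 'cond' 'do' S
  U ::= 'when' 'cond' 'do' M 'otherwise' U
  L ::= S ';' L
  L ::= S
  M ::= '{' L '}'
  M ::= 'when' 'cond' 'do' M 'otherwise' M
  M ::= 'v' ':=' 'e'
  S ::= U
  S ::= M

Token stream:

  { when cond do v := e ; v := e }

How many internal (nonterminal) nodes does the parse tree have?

10

[S [M { [L [S [U when cond do [S [M v := e]]]] ; [L [S [M v := e]]]] }]]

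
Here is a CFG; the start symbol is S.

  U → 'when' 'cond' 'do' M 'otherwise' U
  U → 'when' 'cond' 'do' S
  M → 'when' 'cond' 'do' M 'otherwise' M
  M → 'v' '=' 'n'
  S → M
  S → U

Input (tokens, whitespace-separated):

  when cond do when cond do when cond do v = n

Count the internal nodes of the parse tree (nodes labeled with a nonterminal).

[S [U when cond do [S [U when cond do [S [U when cond do [S [M v = n]]]]]]]]

8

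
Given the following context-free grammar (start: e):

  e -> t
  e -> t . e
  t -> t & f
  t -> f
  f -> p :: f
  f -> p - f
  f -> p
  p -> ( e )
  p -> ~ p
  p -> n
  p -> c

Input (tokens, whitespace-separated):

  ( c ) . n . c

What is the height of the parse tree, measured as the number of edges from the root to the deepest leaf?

8

[e [t [f [p ( [e [t [f [p c]]]] )]]] . [e [t [f [p n]]] . [e [t [f [p c]]]]]]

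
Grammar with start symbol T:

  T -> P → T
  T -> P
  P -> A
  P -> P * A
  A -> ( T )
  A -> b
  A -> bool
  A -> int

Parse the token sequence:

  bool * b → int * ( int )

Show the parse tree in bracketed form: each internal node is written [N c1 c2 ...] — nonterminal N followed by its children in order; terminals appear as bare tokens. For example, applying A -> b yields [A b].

T
P → T
P * A → T
A * A → T
bool * A → T
bool * b → T
bool * b → P
bool * b → P * A
bool * b → A * A
bool * b → int * A
bool * b → int * ( T )
bool * b → int * ( P )
bool * b → int * ( A )
bool * b → int * ( int )

[T [P [P [A bool]] * [A b]] → [T [P [P [A int]] * [A ( [T [P [A int]]] )]]]]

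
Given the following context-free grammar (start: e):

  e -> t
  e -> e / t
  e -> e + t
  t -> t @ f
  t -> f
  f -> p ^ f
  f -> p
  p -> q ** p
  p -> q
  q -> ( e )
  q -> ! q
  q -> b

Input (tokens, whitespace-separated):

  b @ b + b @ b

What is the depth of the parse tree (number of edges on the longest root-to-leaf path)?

[e [e [t [t [f [p [q b]]]] @ [f [p [q b]]]]] + [t [t [f [p [q b]]]] @ [f [p [q b]]]]]

7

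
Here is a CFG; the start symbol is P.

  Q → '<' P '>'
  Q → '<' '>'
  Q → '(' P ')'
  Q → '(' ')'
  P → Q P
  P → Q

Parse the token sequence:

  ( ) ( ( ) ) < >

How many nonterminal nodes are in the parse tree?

[P [Q ( )] [P [Q ( [P [Q ( )]] )] [P [Q < >]]]]

8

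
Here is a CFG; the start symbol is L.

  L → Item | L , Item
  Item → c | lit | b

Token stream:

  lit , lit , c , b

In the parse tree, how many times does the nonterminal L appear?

[L [L [L [L [Item lit]] , [Item lit]] , [Item c]] , [Item b]]

4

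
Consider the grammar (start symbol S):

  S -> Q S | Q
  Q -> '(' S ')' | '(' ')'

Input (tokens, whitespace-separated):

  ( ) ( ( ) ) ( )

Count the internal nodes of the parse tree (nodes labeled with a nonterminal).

[S [Q ( )] [S [Q ( [S [Q ( )]] )] [S [Q ( )]]]]

8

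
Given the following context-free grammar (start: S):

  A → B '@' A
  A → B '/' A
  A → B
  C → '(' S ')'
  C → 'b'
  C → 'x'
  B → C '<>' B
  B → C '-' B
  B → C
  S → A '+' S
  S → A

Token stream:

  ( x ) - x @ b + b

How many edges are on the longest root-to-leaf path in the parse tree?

[S [A [B [C ( [S [A [B [C x]]]] )] - [B [C x]]] @ [A [B [C b]]]] + [S [A [B [C b]]]]]

8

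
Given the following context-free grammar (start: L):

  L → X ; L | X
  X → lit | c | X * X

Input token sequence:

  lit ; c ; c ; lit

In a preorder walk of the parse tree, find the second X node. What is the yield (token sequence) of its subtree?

c

[L [X lit] ; [L [X c] ; [L [X c] ; [L [X lit]]]]]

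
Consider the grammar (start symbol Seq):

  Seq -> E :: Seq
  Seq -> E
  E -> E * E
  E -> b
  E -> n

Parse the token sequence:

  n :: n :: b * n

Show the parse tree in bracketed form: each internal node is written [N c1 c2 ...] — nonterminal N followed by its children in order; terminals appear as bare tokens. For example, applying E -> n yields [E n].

[Seq [E n] :: [Seq [E n] :: [Seq [E [E b] * [E n]]]]]

Seq
E :: Seq
n :: Seq
n :: E :: Seq
n :: n :: Seq
n :: n :: E
n :: n :: E * E
n :: n :: b * E
n :: n :: b * n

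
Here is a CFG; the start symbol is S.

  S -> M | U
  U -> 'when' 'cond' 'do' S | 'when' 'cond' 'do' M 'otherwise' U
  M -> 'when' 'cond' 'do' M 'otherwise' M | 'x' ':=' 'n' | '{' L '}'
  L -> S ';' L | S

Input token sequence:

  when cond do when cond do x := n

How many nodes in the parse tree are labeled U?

2

[S [U when cond do [S [U when cond do [S [M x := n]]]]]]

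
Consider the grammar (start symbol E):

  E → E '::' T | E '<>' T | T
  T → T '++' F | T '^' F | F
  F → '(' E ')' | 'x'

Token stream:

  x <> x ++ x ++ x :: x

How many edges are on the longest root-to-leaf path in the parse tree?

6

[E [E [E [T [F x]]] <> [T [T [T [F x]] ++ [F x]] ++ [F x]]] :: [T [F x]]]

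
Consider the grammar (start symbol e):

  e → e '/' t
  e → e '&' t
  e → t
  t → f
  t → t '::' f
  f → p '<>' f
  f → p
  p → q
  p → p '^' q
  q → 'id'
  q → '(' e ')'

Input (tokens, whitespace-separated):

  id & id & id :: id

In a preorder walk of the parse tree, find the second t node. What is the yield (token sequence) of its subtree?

[e [e [e [t [f [p [q id]]]]] & [t [f [p [q id]]]]] & [t [t [f [p [q id]]]] :: [f [p [q id]]]]]

id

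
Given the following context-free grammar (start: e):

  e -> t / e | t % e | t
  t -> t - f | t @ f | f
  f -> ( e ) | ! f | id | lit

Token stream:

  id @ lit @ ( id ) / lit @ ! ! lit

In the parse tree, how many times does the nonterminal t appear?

6

[e [t [t [t [f id]] @ [f lit]] @ [f ( [e [t [f id]]] )]] / [e [t [t [f lit]] @ [f ! [f ! [f lit]]]]]]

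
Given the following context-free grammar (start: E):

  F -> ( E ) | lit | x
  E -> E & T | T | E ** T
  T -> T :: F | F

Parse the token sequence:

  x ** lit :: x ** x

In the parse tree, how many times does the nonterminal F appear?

[E [E [E [T [F x]]] ** [T [T [F lit]] :: [F x]]] ** [T [F x]]]

4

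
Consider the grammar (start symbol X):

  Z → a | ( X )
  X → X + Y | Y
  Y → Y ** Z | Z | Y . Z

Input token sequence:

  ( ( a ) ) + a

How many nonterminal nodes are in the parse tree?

[X [X [Y [Z ( [X [Y [Z ( [X [Y [Z a]]] )]]] )]]] + [Y [Z a]]]

12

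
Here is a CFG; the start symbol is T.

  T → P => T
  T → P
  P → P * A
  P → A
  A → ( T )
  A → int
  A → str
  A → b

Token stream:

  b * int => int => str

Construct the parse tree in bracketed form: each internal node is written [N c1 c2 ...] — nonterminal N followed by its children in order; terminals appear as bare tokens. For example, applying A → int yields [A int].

[T [P [P [A b]] * [A int]] => [T [P [A int]] => [T [P [A str]]]]]

T
P => T
P * A => T
A * A => T
b * A => T
b * int => T
b * int => P => T
b * int => A => T
b * int => int => T
b * int => int => P
b * int => int => A
b * int => int => str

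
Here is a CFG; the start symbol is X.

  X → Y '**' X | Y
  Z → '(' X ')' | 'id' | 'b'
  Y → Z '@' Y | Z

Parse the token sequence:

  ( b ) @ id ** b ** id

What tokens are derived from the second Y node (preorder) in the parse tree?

b

[X [Y [Z ( [X [Y [Z b]]] )] @ [Y [Z id]]] ** [X [Y [Z b]] ** [X [Y [Z id]]]]]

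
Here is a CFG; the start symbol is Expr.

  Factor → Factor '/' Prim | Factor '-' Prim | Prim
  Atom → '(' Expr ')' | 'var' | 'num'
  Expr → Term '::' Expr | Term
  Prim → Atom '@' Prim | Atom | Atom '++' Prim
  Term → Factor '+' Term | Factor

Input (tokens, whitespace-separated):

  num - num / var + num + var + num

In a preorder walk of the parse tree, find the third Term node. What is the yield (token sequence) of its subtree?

var + num

[Expr [Term [Factor [Factor [Factor [Prim [Atom num]]] - [Prim [Atom num]]] / [Prim [Atom var]]] + [Term [Factor [Prim [Atom num]]] + [Term [Factor [Prim [Atom var]]] + [Term [Factor [Prim [Atom num]]]]]]]]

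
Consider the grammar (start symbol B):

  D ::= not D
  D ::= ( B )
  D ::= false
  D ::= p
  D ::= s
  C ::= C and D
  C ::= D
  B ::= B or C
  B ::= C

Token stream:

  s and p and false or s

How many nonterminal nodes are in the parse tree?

[B [B [C [C [C [D s]] and [D p]] and [D false]]] or [C [D s]]]

10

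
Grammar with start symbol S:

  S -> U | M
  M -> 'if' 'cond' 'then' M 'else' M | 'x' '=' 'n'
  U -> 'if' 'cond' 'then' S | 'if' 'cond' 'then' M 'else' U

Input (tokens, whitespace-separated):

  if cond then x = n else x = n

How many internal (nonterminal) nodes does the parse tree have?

4

[S [M if cond then [M x = n] else [M x = n]]]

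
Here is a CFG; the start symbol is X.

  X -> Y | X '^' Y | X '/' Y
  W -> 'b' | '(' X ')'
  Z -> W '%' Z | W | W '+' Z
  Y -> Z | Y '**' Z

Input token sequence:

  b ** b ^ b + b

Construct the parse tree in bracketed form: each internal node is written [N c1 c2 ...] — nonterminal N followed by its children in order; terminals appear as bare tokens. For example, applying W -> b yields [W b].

[X [X [Y [Y [Z [W b]]] ** [Z [W b]]]] ^ [Y [Z [W b] + [Z [W b]]]]]

X
X ^ Y
Y ^ Y
Y ** Z ^ Y
Z ** Z ^ Y
W ** Z ^ Y
b ** Z ^ Y
b ** W ^ Y
b ** b ^ Y
b ** b ^ Z
b ** b ^ W + Z
b ** b ^ b + Z
b ** b ^ b + W
b ** b ^ b + b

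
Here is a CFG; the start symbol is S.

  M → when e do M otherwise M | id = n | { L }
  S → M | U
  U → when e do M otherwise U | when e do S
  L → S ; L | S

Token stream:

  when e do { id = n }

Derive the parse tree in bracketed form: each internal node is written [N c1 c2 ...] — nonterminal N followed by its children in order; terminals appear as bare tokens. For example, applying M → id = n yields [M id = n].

[S [U when e do [S [M { [L [S [M id = n]]] }]]]]

S
U
when e do S
when e do M
when e do { L }
when e do { S }
when e do { M }
when e do { id = n }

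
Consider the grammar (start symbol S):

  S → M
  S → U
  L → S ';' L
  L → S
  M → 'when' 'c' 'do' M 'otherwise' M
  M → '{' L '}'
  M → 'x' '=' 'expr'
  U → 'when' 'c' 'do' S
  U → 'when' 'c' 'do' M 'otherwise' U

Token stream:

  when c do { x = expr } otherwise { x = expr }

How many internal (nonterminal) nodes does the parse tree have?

10

[S [M when c do [M { [L [S [M x = expr]]] }] otherwise [M { [L [S [M x = expr]]] }]]]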